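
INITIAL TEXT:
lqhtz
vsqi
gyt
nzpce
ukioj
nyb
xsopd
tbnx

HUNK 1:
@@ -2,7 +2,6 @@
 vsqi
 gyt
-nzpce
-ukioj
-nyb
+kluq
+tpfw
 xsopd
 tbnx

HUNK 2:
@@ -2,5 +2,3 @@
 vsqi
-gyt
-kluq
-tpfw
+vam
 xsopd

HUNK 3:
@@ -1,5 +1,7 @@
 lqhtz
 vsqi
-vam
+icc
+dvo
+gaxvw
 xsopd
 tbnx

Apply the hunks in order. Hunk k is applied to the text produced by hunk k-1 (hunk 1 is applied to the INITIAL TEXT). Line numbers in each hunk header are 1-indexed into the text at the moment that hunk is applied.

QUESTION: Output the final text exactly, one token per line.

Hunk 1: at line 2 remove [nzpce,ukioj,nyb] add [kluq,tpfw] -> 7 lines: lqhtz vsqi gyt kluq tpfw xsopd tbnx
Hunk 2: at line 2 remove [gyt,kluq,tpfw] add [vam] -> 5 lines: lqhtz vsqi vam xsopd tbnx
Hunk 3: at line 1 remove [vam] add [icc,dvo,gaxvw] -> 7 lines: lqhtz vsqi icc dvo gaxvw xsopd tbnx

Answer: lqhtz
vsqi
icc
dvo
gaxvw
xsopd
tbnx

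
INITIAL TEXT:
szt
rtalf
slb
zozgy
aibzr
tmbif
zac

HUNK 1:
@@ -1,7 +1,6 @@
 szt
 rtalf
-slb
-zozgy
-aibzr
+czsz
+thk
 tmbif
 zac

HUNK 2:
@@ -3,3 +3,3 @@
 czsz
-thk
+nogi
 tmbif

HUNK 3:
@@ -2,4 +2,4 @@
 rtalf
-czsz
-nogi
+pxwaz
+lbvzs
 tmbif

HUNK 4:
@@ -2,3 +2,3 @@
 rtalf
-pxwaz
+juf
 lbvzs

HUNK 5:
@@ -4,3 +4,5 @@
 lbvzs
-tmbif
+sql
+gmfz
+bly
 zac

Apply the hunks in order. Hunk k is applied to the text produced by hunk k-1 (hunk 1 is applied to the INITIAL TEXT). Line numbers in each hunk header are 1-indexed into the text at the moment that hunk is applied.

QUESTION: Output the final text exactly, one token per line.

Answer: szt
rtalf
juf
lbvzs
sql
gmfz
bly
zac

Derivation:
Hunk 1: at line 1 remove [slb,zozgy,aibzr] add [czsz,thk] -> 6 lines: szt rtalf czsz thk tmbif zac
Hunk 2: at line 3 remove [thk] add [nogi] -> 6 lines: szt rtalf czsz nogi tmbif zac
Hunk 3: at line 2 remove [czsz,nogi] add [pxwaz,lbvzs] -> 6 lines: szt rtalf pxwaz lbvzs tmbif zac
Hunk 4: at line 2 remove [pxwaz] add [juf] -> 6 lines: szt rtalf juf lbvzs tmbif zac
Hunk 5: at line 4 remove [tmbif] add [sql,gmfz,bly] -> 8 lines: szt rtalf juf lbvzs sql gmfz bly zac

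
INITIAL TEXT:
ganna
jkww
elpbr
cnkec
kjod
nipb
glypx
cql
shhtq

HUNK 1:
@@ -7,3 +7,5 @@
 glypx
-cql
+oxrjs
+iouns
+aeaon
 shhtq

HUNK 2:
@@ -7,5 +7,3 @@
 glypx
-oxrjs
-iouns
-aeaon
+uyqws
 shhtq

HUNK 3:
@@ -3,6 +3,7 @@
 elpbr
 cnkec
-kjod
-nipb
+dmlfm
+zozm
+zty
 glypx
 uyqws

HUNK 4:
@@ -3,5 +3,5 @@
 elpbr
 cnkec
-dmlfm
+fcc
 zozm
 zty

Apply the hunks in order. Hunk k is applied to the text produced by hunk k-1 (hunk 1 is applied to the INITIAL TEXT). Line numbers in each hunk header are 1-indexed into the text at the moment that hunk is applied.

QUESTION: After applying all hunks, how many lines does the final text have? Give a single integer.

Hunk 1: at line 7 remove [cql] add [oxrjs,iouns,aeaon] -> 11 lines: ganna jkww elpbr cnkec kjod nipb glypx oxrjs iouns aeaon shhtq
Hunk 2: at line 7 remove [oxrjs,iouns,aeaon] add [uyqws] -> 9 lines: ganna jkww elpbr cnkec kjod nipb glypx uyqws shhtq
Hunk 3: at line 3 remove [kjod,nipb] add [dmlfm,zozm,zty] -> 10 lines: ganna jkww elpbr cnkec dmlfm zozm zty glypx uyqws shhtq
Hunk 4: at line 3 remove [dmlfm] add [fcc] -> 10 lines: ganna jkww elpbr cnkec fcc zozm zty glypx uyqws shhtq
Final line count: 10

Answer: 10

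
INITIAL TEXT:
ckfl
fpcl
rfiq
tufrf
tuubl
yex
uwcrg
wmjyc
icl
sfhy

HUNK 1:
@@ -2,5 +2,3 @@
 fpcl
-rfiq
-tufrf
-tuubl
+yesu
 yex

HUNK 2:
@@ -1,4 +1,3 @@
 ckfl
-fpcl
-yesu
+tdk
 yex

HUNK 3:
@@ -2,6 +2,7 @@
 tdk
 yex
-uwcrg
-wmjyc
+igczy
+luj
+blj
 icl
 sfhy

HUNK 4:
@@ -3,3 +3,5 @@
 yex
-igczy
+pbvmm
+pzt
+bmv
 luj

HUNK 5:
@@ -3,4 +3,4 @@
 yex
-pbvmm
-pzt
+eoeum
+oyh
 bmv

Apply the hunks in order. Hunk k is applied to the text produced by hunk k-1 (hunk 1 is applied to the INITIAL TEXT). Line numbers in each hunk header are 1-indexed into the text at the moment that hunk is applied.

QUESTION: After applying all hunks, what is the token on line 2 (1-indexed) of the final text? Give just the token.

Answer: tdk

Derivation:
Hunk 1: at line 2 remove [rfiq,tufrf,tuubl] add [yesu] -> 8 lines: ckfl fpcl yesu yex uwcrg wmjyc icl sfhy
Hunk 2: at line 1 remove [fpcl,yesu] add [tdk] -> 7 lines: ckfl tdk yex uwcrg wmjyc icl sfhy
Hunk 3: at line 2 remove [uwcrg,wmjyc] add [igczy,luj,blj] -> 8 lines: ckfl tdk yex igczy luj blj icl sfhy
Hunk 4: at line 3 remove [igczy] add [pbvmm,pzt,bmv] -> 10 lines: ckfl tdk yex pbvmm pzt bmv luj blj icl sfhy
Hunk 5: at line 3 remove [pbvmm,pzt] add [eoeum,oyh] -> 10 lines: ckfl tdk yex eoeum oyh bmv luj blj icl sfhy
Final line 2: tdk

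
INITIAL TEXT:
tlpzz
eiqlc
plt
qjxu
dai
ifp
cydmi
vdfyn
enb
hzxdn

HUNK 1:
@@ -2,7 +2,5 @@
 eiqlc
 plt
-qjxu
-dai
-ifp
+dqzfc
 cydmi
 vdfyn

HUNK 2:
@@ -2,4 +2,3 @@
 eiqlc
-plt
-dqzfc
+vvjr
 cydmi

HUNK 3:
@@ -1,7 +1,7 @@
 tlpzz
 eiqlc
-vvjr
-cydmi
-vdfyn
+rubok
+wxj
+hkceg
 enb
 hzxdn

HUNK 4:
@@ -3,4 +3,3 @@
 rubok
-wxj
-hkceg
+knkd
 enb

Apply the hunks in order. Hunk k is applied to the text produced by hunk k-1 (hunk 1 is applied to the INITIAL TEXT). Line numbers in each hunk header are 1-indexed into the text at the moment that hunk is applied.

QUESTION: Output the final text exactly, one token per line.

Answer: tlpzz
eiqlc
rubok
knkd
enb
hzxdn

Derivation:
Hunk 1: at line 2 remove [qjxu,dai,ifp] add [dqzfc] -> 8 lines: tlpzz eiqlc plt dqzfc cydmi vdfyn enb hzxdn
Hunk 2: at line 2 remove [plt,dqzfc] add [vvjr] -> 7 lines: tlpzz eiqlc vvjr cydmi vdfyn enb hzxdn
Hunk 3: at line 1 remove [vvjr,cydmi,vdfyn] add [rubok,wxj,hkceg] -> 7 lines: tlpzz eiqlc rubok wxj hkceg enb hzxdn
Hunk 4: at line 3 remove [wxj,hkceg] add [knkd] -> 6 lines: tlpzz eiqlc rubok knkd enb hzxdn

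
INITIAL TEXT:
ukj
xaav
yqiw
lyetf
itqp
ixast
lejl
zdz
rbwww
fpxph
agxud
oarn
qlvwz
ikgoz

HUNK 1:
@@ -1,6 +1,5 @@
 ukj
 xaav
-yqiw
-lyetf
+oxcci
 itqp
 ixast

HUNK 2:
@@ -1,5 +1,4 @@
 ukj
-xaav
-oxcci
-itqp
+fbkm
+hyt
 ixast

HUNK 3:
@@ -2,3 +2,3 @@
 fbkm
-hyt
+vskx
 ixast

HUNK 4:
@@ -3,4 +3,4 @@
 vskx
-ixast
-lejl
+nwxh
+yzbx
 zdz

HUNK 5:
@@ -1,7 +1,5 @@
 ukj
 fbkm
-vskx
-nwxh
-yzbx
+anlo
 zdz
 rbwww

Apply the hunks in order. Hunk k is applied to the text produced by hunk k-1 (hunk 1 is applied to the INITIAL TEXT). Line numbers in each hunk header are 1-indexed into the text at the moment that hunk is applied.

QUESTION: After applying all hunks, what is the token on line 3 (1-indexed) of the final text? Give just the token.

Answer: anlo

Derivation:
Hunk 1: at line 1 remove [yqiw,lyetf] add [oxcci] -> 13 lines: ukj xaav oxcci itqp ixast lejl zdz rbwww fpxph agxud oarn qlvwz ikgoz
Hunk 2: at line 1 remove [xaav,oxcci,itqp] add [fbkm,hyt] -> 12 lines: ukj fbkm hyt ixast lejl zdz rbwww fpxph agxud oarn qlvwz ikgoz
Hunk 3: at line 2 remove [hyt] add [vskx] -> 12 lines: ukj fbkm vskx ixast lejl zdz rbwww fpxph agxud oarn qlvwz ikgoz
Hunk 4: at line 3 remove [ixast,lejl] add [nwxh,yzbx] -> 12 lines: ukj fbkm vskx nwxh yzbx zdz rbwww fpxph agxud oarn qlvwz ikgoz
Hunk 5: at line 1 remove [vskx,nwxh,yzbx] add [anlo] -> 10 lines: ukj fbkm anlo zdz rbwww fpxph agxud oarn qlvwz ikgoz
Final line 3: anlo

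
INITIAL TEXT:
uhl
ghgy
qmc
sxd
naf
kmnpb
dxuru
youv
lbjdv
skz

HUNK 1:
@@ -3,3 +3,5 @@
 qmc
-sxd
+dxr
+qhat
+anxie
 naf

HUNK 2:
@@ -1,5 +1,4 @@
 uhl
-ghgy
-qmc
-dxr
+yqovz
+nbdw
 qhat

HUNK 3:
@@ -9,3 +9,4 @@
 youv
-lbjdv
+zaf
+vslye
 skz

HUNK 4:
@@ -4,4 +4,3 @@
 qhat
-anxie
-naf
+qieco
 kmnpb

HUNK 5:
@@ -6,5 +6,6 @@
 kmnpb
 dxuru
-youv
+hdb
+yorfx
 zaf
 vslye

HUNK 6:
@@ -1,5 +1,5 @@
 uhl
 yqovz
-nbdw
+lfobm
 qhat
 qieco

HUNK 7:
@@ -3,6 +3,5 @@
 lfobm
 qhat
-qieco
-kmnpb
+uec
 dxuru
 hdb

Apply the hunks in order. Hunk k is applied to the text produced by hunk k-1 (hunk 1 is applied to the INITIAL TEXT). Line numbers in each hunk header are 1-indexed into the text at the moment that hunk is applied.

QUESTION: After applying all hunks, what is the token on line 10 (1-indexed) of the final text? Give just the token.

Hunk 1: at line 3 remove [sxd] add [dxr,qhat,anxie] -> 12 lines: uhl ghgy qmc dxr qhat anxie naf kmnpb dxuru youv lbjdv skz
Hunk 2: at line 1 remove [ghgy,qmc,dxr] add [yqovz,nbdw] -> 11 lines: uhl yqovz nbdw qhat anxie naf kmnpb dxuru youv lbjdv skz
Hunk 3: at line 9 remove [lbjdv] add [zaf,vslye] -> 12 lines: uhl yqovz nbdw qhat anxie naf kmnpb dxuru youv zaf vslye skz
Hunk 4: at line 4 remove [anxie,naf] add [qieco] -> 11 lines: uhl yqovz nbdw qhat qieco kmnpb dxuru youv zaf vslye skz
Hunk 5: at line 6 remove [youv] add [hdb,yorfx] -> 12 lines: uhl yqovz nbdw qhat qieco kmnpb dxuru hdb yorfx zaf vslye skz
Hunk 6: at line 1 remove [nbdw] add [lfobm] -> 12 lines: uhl yqovz lfobm qhat qieco kmnpb dxuru hdb yorfx zaf vslye skz
Hunk 7: at line 3 remove [qieco,kmnpb] add [uec] -> 11 lines: uhl yqovz lfobm qhat uec dxuru hdb yorfx zaf vslye skz
Final line 10: vslye

Answer: vslye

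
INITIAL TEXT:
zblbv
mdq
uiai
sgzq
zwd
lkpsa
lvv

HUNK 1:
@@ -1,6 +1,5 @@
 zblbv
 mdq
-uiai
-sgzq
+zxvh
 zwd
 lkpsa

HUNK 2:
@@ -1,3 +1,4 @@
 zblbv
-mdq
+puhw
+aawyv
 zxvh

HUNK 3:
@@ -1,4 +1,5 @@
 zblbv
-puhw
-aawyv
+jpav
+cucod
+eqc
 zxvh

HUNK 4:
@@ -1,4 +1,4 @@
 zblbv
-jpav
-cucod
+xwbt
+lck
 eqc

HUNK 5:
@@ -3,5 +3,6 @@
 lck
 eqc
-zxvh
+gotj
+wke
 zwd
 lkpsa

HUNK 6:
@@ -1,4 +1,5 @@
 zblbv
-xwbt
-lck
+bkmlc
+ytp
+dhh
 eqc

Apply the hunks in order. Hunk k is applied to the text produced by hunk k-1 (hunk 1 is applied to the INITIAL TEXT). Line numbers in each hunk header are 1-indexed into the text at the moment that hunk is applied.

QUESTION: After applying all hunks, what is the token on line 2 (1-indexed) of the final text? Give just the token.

Answer: bkmlc

Derivation:
Hunk 1: at line 1 remove [uiai,sgzq] add [zxvh] -> 6 lines: zblbv mdq zxvh zwd lkpsa lvv
Hunk 2: at line 1 remove [mdq] add [puhw,aawyv] -> 7 lines: zblbv puhw aawyv zxvh zwd lkpsa lvv
Hunk 3: at line 1 remove [puhw,aawyv] add [jpav,cucod,eqc] -> 8 lines: zblbv jpav cucod eqc zxvh zwd lkpsa lvv
Hunk 4: at line 1 remove [jpav,cucod] add [xwbt,lck] -> 8 lines: zblbv xwbt lck eqc zxvh zwd lkpsa lvv
Hunk 5: at line 3 remove [zxvh] add [gotj,wke] -> 9 lines: zblbv xwbt lck eqc gotj wke zwd lkpsa lvv
Hunk 6: at line 1 remove [xwbt,lck] add [bkmlc,ytp,dhh] -> 10 lines: zblbv bkmlc ytp dhh eqc gotj wke zwd lkpsa lvv
Final line 2: bkmlc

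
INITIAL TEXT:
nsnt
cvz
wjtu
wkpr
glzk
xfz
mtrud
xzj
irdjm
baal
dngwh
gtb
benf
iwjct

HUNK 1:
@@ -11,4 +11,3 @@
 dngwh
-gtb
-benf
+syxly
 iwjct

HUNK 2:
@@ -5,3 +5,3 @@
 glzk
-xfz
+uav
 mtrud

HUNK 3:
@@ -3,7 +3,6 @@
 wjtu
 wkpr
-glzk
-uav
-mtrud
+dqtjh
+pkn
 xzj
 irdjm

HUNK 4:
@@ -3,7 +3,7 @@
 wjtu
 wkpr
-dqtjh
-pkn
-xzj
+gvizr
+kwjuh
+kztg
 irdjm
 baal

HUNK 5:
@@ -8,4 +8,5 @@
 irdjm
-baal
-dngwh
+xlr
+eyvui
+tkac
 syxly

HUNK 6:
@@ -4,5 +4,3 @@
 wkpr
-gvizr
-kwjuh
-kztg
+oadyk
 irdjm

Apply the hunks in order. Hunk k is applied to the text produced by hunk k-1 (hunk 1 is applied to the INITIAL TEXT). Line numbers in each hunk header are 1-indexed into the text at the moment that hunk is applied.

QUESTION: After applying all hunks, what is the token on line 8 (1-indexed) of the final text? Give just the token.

Answer: eyvui

Derivation:
Hunk 1: at line 11 remove [gtb,benf] add [syxly] -> 13 lines: nsnt cvz wjtu wkpr glzk xfz mtrud xzj irdjm baal dngwh syxly iwjct
Hunk 2: at line 5 remove [xfz] add [uav] -> 13 lines: nsnt cvz wjtu wkpr glzk uav mtrud xzj irdjm baal dngwh syxly iwjct
Hunk 3: at line 3 remove [glzk,uav,mtrud] add [dqtjh,pkn] -> 12 lines: nsnt cvz wjtu wkpr dqtjh pkn xzj irdjm baal dngwh syxly iwjct
Hunk 4: at line 3 remove [dqtjh,pkn,xzj] add [gvizr,kwjuh,kztg] -> 12 lines: nsnt cvz wjtu wkpr gvizr kwjuh kztg irdjm baal dngwh syxly iwjct
Hunk 5: at line 8 remove [baal,dngwh] add [xlr,eyvui,tkac] -> 13 lines: nsnt cvz wjtu wkpr gvizr kwjuh kztg irdjm xlr eyvui tkac syxly iwjct
Hunk 6: at line 4 remove [gvizr,kwjuh,kztg] add [oadyk] -> 11 lines: nsnt cvz wjtu wkpr oadyk irdjm xlr eyvui tkac syxly iwjct
Final line 8: eyvui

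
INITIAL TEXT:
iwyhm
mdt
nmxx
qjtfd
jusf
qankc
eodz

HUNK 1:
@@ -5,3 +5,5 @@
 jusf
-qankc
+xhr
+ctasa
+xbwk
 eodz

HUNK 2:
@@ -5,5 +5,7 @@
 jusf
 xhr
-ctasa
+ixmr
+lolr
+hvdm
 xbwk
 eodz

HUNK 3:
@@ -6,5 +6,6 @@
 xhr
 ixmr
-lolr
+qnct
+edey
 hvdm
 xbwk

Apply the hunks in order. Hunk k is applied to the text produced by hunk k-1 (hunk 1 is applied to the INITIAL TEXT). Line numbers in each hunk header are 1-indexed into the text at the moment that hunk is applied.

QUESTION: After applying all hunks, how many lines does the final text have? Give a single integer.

Answer: 12

Derivation:
Hunk 1: at line 5 remove [qankc] add [xhr,ctasa,xbwk] -> 9 lines: iwyhm mdt nmxx qjtfd jusf xhr ctasa xbwk eodz
Hunk 2: at line 5 remove [ctasa] add [ixmr,lolr,hvdm] -> 11 lines: iwyhm mdt nmxx qjtfd jusf xhr ixmr lolr hvdm xbwk eodz
Hunk 3: at line 6 remove [lolr] add [qnct,edey] -> 12 lines: iwyhm mdt nmxx qjtfd jusf xhr ixmr qnct edey hvdm xbwk eodz
Final line count: 12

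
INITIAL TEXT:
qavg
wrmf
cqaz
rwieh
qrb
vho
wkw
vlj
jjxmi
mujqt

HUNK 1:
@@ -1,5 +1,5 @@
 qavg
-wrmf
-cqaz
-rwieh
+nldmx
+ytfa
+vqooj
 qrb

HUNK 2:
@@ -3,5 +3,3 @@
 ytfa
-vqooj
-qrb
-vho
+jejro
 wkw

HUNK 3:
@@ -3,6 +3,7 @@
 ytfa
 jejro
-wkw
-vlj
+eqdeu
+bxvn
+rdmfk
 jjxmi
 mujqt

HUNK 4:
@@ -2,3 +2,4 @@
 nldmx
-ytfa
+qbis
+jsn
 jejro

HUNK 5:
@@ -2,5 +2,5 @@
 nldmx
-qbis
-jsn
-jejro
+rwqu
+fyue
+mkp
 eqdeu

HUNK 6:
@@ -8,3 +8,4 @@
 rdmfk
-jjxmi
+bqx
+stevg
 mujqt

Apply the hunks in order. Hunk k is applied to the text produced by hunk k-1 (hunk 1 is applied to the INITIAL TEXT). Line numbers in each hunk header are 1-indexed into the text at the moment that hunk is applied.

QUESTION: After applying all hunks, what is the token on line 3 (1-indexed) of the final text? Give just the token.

Answer: rwqu

Derivation:
Hunk 1: at line 1 remove [wrmf,cqaz,rwieh] add [nldmx,ytfa,vqooj] -> 10 lines: qavg nldmx ytfa vqooj qrb vho wkw vlj jjxmi mujqt
Hunk 2: at line 3 remove [vqooj,qrb,vho] add [jejro] -> 8 lines: qavg nldmx ytfa jejro wkw vlj jjxmi mujqt
Hunk 3: at line 3 remove [wkw,vlj] add [eqdeu,bxvn,rdmfk] -> 9 lines: qavg nldmx ytfa jejro eqdeu bxvn rdmfk jjxmi mujqt
Hunk 4: at line 2 remove [ytfa] add [qbis,jsn] -> 10 lines: qavg nldmx qbis jsn jejro eqdeu bxvn rdmfk jjxmi mujqt
Hunk 5: at line 2 remove [qbis,jsn,jejro] add [rwqu,fyue,mkp] -> 10 lines: qavg nldmx rwqu fyue mkp eqdeu bxvn rdmfk jjxmi mujqt
Hunk 6: at line 8 remove [jjxmi] add [bqx,stevg] -> 11 lines: qavg nldmx rwqu fyue mkp eqdeu bxvn rdmfk bqx stevg mujqt
Final line 3: rwqu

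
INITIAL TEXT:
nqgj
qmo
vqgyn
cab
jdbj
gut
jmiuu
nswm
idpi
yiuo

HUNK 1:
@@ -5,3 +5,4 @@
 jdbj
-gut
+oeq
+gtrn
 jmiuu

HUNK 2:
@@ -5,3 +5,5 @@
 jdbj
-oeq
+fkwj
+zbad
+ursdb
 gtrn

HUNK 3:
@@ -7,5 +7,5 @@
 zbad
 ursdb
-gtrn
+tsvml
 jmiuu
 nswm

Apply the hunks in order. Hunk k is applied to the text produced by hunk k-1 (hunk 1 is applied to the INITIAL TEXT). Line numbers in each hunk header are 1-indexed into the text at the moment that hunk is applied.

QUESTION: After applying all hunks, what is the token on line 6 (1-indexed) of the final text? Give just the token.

Answer: fkwj

Derivation:
Hunk 1: at line 5 remove [gut] add [oeq,gtrn] -> 11 lines: nqgj qmo vqgyn cab jdbj oeq gtrn jmiuu nswm idpi yiuo
Hunk 2: at line 5 remove [oeq] add [fkwj,zbad,ursdb] -> 13 lines: nqgj qmo vqgyn cab jdbj fkwj zbad ursdb gtrn jmiuu nswm idpi yiuo
Hunk 3: at line 7 remove [gtrn] add [tsvml] -> 13 lines: nqgj qmo vqgyn cab jdbj fkwj zbad ursdb tsvml jmiuu nswm idpi yiuo
Final line 6: fkwj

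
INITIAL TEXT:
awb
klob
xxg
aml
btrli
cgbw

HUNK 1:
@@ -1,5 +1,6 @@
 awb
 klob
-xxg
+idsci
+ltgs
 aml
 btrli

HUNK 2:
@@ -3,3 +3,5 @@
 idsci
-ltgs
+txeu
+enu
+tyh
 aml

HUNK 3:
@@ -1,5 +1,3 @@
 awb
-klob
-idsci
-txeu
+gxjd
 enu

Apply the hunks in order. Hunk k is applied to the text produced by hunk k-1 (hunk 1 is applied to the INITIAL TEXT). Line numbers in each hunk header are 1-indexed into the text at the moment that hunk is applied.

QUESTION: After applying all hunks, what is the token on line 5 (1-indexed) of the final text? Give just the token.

Answer: aml

Derivation:
Hunk 1: at line 1 remove [xxg] add [idsci,ltgs] -> 7 lines: awb klob idsci ltgs aml btrli cgbw
Hunk 2: at line 3 remove [ltgs] add [txeu,enu,tyh] -> 9 lines: awb klob idsci txeu enu tyh aml btrli cgbw
Hunk 3: at line 1 remove [klob,idsci,txeu] add [gxjd] -> 7 lines: awb gxjd enu tyh aml btrli cgbw
Final line 5: aml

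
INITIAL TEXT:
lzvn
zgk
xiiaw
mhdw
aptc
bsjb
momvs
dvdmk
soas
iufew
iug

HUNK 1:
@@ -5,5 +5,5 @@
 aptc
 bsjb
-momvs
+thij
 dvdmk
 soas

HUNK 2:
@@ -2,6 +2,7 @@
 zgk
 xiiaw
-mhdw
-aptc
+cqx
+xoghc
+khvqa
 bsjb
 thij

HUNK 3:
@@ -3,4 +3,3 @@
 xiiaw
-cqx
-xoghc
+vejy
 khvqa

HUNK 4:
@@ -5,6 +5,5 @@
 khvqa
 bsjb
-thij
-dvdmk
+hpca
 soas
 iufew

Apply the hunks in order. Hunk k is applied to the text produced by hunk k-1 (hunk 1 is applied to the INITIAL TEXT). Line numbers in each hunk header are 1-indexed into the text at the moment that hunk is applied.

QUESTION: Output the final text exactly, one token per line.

Answer: lzvn
zgk
xiiaw
vejy
khvqa
bsjb
hpca
soas
iufew
iug

Derivation:
Hunk 1: at line 5 remove [momvs] add [thij] -> 11 lines: lzvn zgk xiiaw mhdw aptc bsjb thij dvdmk soas iufew iug
Hunk 2: at line 2 remove [mhdw,aptc] add [cqx,xoghc,khvqa] -> 12 lines: lzvn zgk xiiaw cqx xoghc khvqa bsjb thij dvdmk soas iufew iug
Hunk 3: at line 3 remove [cqx,xoghc] add [vejy] -> 11 lines: lzvn zgk xiiaw vejy khvqa bsjb thij dvdmk soas iufew iug
Hunk 4: at line 5 remove [thij,dvdmk] add [hpca] -> 10 lines: lzvn zgk xiiaw vejy khvqa bsjb hpca soas iufew iug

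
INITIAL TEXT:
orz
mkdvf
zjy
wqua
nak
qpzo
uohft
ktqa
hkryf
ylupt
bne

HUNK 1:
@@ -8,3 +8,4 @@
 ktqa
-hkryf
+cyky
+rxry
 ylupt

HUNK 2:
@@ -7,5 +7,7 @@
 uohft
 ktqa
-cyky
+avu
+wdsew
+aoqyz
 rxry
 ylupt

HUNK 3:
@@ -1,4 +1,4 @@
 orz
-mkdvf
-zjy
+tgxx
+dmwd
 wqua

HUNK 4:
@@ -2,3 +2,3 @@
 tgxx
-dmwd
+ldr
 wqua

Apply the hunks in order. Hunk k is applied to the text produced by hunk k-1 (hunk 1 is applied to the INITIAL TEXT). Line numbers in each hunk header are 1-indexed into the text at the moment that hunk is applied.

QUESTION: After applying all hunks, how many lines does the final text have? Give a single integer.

Answer: 14

Derivation:
Hunk 1: at line 8 remove [hkryf] add [cyky,rxry] -> 12 lines: orz mkdvf zjy wqua nak qpzo uohft ktqa cyky rxry ylupt bne
Hunk 2: at line 7 remove [cyky] add [avu,wdsew,aoqyz] -> 14 lines: orz mkdvf zjy wqua nak qpzo uohft ktqa avu wdsew aoqyz rxry ylupt bne
Hunk 3: at line 1 remove [mkdvf,zjy] add [tgxx,dmwd] -> 14 lines: orz tgxx dmwd wqua nak qpzo uohft ktqa avu wdsew aoqyz rxry ylupt bne
Hunk 4: at line 2 remove [dmwd] add [ldr] -> 14 lines: orz tgxx ldr wqua nak qpzo uohft ktqa avu wdsew aoqyz rxry ylupt bne
Final line count: 14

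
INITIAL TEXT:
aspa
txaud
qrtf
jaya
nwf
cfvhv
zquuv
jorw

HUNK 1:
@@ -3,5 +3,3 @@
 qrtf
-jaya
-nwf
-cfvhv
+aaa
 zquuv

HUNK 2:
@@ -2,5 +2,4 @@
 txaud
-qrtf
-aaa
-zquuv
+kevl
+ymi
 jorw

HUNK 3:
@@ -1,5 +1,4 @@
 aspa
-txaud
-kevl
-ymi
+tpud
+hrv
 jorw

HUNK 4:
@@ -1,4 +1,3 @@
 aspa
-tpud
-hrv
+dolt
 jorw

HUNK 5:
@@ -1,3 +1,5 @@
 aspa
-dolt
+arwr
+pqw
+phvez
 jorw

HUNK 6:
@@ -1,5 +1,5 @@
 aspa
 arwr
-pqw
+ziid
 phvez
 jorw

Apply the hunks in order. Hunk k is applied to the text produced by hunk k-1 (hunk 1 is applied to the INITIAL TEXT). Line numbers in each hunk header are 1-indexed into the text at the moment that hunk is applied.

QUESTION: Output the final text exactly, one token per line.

Answer: aspa
arwr
ziid
phvez
jorw

Derivation:
Hunk 1: at line 3 remove [jaya,nwf,cfvhv] add [aaa] -> 6 lines: aspa txaud qrtf aaa zquuv jorw
Hunk 2: at line 2 remove [qrtf,aaa,zquuv] add [kevl,ymi] -> 5 lines: aspa txaud kevl ymi jorw
Hunk 3: at line 1 remove [txaud,kevl,ymi] add [tpud,hrv] -> 4 lines: aspa tpud hrv jorw
Hunk 4: at line 1 remove [tpud,hrv] add [dolt] -> 3 lines: aspa dolt jorw
Hunk 5: at line 1 remove [dolt] add [arwr,pqw,phvez] -> 5 lines: aspa arwr pqw phvez jorw
Hunk 6: at line 1 remove [pqw] add [ziid] -> 5 lines: aspa arwr ziid phvez jorw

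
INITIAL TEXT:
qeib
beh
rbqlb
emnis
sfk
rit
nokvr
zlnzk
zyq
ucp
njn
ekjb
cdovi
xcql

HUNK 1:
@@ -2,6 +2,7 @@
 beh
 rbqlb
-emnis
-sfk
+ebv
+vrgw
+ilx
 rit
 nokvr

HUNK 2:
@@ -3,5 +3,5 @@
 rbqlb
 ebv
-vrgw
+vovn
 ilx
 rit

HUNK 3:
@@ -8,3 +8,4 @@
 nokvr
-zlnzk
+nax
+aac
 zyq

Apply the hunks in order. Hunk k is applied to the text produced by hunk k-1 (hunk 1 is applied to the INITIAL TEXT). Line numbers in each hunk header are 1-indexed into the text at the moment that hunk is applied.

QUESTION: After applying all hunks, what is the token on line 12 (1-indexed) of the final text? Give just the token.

Answer: ucp

Derivation:
Hunk 1: at line 2 remove [emnis,sfk] add [ebv,vrgw,ilx] -> 15 lines: qeib beh rbqlb ebv vrgw ilx rit nokvr zlnzk zyq ucp njn ekjb cdovi xcql
Hunk 2: at line 3 remove [vrgw] add [vovn] -> 15 lines: qeib beh rbqlb ebv vovn ilx rit nokvr zlnzk zyq ucp njn ekjb cdovi xcql
Hunk 3: at line 8 remove [zlnzk] add [nax,aac] -> 16 lines: qeib beh rbqlb ebv vovn ilx rit nokvr nax aac zyq ucp njn ekjb cdovi xcql
Final line 12: ucp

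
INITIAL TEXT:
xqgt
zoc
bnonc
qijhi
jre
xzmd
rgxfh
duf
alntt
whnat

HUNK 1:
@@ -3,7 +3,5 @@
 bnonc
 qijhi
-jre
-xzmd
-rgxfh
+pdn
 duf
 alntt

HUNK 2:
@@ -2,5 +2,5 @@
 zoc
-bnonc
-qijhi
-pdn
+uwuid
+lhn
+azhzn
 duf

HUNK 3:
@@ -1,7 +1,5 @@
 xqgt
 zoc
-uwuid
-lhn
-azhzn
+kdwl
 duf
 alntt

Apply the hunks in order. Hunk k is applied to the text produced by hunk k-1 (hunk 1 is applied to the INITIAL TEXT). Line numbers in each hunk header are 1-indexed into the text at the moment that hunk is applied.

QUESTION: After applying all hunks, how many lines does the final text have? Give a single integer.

Hunk 1: at line 3 remove [jre,xzmd,rgxfh] add [pdn] -> 8 lines: xqgt zoc bnonc qijhi pdn duf alntt whnat
Hunk 2: at line 2 remove [bnonc,qijhi,pdn] add [uwuid,lhn,azhzn] -> 8 lines: xqgt zoc uwuid lhn azhzn duf alntt whnat
Hunk 3: at line 1 remove [uwuid,lhn,azhzn] add [kdwl] -> 6 lines: xqgt zoc kdwl duf alntt whnat
Final line count: 6

Answer: 6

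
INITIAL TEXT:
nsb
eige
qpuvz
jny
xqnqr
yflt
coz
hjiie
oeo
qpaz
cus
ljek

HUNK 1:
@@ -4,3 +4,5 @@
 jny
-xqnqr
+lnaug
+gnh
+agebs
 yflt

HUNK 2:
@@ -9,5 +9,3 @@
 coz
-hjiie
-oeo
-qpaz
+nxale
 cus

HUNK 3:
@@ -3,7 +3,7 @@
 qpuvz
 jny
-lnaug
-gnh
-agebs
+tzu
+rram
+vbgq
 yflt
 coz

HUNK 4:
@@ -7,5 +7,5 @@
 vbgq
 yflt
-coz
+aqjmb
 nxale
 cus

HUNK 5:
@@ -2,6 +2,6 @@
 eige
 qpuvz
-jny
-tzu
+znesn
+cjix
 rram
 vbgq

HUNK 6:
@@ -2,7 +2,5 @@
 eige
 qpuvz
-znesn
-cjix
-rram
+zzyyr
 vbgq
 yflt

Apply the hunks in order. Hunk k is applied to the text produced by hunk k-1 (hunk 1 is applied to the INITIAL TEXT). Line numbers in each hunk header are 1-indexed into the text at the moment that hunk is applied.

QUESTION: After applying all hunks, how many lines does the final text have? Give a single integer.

Answer: 10

Derivation:
Hunk 1: at line 4 remove [xqnqr] add [lnaug,gnh,agebs] -> 14 lines: nsb eige qpuvz jny lnaug gnh agebs yflt coz hjiie oeo qpaz cus ljek
Hunk 2: at line 9 remove [hjiie,oeo,qpaz] add [nxale] -> 12 lines: nsb eige qpuvz jny lnaug gnh agebs yflt coz nxale cus ljek
Hunk 3: at line 3 remove [lnaug,gnh,agebs] add [tzu,rram,vbgq] -> 12 lines: nsb eige qpuvz jny tzu rram vbgq yflt coz nxale cus ljek
Hunk 4: at line 7 remove [coz] add [aqjmb] -> 12 lines: nsb eige qpuvz jny tzu rram vbgq yflt aqjmb nxale cus ljek
Hunk 5: at line 2 remove [jny,tzu] add [znesn,cjix] -> 12 lines: nsb eige qpuvz znesn cjix rram vbgq yflt aqjmb nxale cus ljek
Hunk 6: at line 2 remove [znesn,cjix,rram] add [zzyyr] -> 10 lines: nsb eige qpuvz zzyyr vbgq yflt aqjmb nxale cus ljek
Final line count: 10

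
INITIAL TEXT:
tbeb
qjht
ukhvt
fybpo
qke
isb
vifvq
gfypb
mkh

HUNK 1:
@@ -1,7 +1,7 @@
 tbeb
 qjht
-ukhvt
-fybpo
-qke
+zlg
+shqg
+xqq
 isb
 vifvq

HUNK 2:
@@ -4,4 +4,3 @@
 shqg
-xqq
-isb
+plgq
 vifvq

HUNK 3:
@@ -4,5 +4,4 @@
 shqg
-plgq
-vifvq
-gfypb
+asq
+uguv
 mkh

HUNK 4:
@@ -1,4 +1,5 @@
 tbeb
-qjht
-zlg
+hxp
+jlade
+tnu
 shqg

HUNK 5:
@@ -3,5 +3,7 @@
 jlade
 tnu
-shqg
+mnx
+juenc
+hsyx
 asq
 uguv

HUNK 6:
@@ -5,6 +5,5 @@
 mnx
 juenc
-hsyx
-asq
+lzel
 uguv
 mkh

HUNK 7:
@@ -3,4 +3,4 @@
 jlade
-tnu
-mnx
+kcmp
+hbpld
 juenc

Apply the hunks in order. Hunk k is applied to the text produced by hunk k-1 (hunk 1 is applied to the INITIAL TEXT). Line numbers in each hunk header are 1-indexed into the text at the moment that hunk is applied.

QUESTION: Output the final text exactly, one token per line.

Hunk 1: at line 1 remove [ukhvt,fybpo,qke] add [zlg,shqg,xqq] -> 9 lines: tbeb qjht zlg shqg xqq isb vifvq gfypb mkh
Hunk 2: at line 4 remove [xqq,isb] add [plgq] -> 8 lines: tbeb qjht zlg shqg plgq vifvq gfypb mkh
Hunk 3: at line 4 remove [plgq,vifvq,gfypb] add [asq,uguv] -> 7 lines: tbeb qjht zlg shqg asq uguv mkh
Hunk 4: at line 1 remove [qjht,zlg] add [hxp,jlade,tnu] -> 8 lines: tbeb hxp jlade tnu shqg asq uguv mkh
Hunk 5: at line 3 remove [shqg] add [mnx,juenc,hsyx] -> 10 lines: tbeb hxp jlade tnu mnx juenc hsyx asq uguv mkh
Hunk 6: at line 5 remove [hsyx,asq] add [lzel] -> 9 lines: tbeb hxp jlade tnu mnx juenc lzel uguv mkh
Hunk 7: at line 3 remove [tnu,mnx] add [kcmp,hbpld] -> 9 lines: tbeb hxp jlade kcmp hbpld juenc lzel uguv mkh

Answer: tbeb
hxp
jlade
kcmp
hbpld
juenc
lzel
uguv
mkh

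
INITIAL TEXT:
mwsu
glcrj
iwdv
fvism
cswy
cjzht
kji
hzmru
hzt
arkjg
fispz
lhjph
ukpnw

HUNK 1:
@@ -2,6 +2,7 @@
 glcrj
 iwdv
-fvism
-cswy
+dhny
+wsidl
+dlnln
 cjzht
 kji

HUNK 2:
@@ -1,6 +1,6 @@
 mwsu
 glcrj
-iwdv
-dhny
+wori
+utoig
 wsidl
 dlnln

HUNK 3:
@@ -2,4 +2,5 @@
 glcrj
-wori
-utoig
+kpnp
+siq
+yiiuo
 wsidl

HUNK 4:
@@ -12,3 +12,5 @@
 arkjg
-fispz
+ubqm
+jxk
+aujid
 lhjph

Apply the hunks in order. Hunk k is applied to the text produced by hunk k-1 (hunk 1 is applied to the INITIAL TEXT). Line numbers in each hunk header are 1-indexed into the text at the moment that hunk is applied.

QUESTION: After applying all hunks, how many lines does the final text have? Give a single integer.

Hunk 1: at line 2 remove [fvism,cswy] add [dhny,wsidl,dlnln] -> 14 lines: mwsu glcrj iwdv dhny wsidl dlnln cjzht kji hzmru hzt arkjg fispz lhjph ukpnw
Hunk 2: at line 1 remove [iwdv,dhny] add [wori,utoig] -> 14 lines: mwsu glcrj wori utoig wsidl dlnln cjzht kji hzmru hzt arkjg fispz lhjph ukpnw
Hunk 3: at line 2 remove [wori,utoig] add [kpnp,siq,yiiuo] -> 15 lines: mwsu glcrj kpnp siq yiiuo wsidl dlnln cjzht kji hzmru hzt arkjg fispz lhjph ukpnw
Hunk 4: at line 12 remove [fispz] add [ubqm,jxk,aujid] -> 17 lines: mwsu glcrj kpnp siq yiiuo wsidl dlnln cjzht kji hzmru hzt arkjg ubqm jxk aujid lhjph ukpnw
Final line count: 17

Answer: 17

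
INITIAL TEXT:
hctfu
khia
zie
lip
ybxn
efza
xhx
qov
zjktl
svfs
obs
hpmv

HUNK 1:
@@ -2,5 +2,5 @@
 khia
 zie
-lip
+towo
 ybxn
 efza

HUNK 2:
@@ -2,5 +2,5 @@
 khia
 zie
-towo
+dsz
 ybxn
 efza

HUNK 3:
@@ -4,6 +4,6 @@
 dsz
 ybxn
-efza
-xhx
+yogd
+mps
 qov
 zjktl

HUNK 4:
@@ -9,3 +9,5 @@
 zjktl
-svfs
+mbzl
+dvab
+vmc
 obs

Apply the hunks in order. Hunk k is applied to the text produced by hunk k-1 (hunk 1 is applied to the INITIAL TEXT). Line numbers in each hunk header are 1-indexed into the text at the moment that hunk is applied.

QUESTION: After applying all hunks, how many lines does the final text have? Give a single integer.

Answer: 14

Derivation:
Hunk 1: at line 2 remove [lip] add [towo] -> 12 lines: hctfu khia zie towo ybxn efza xhx qov zjktl svfs obs hpmv
Hunk 2: at line 2 remove [towo] add [dsz] -> 12 lines: hctfu khia zie dsz ybxn efza xhx qov zjktl svfs obs hpmv
Hunk 3: at line 4 remove [efza,xhx] add [yogd,mps] -> 12 lines: hctfu khia zie dsz ybxn yogd mps qov zjktl svfs obs hpmv
Hunk 4: at line 9 remove [svfs] add [mbzl,dvab,vmc] -> 14 lines: hctfu khia zie dsz ybxn yogd mps qov zjktl mbzl dvab vmc obs hpmv
Final line count: 14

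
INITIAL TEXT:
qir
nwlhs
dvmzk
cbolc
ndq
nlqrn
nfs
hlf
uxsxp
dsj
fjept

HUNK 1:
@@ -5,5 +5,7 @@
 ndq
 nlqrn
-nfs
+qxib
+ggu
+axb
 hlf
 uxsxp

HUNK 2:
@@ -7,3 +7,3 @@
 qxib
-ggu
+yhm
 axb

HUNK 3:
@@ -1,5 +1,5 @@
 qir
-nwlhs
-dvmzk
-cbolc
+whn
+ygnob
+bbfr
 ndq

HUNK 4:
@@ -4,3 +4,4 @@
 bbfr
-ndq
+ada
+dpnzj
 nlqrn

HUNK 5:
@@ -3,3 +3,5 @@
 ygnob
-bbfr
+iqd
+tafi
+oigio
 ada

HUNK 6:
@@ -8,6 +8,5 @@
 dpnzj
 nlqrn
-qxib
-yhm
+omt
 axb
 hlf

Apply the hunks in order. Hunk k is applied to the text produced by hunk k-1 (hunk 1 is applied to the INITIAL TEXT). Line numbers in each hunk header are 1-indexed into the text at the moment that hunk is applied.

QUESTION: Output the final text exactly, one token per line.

Answer: qir
whn
ygnob
iqd
tafi
oigio
ada
dpnzj
nlqrn
omt
axb
hlf
uxsxp
dsj
fjept

Derivation:
Hunk 1: at line 5 remove [nfs] add [qxib,ggu,axb] -> 13 lines: qir nwlhs dvmzk cbolc ndq nlqrn qxib ggu axb hlf uxsxp dsj fjept
Hunk 2: at line 7 remove [ggu] add [yhm] -> 13 lines: qir nwlhs dvmzk cbolc ndq nlqrn qxib yhm axb hlf uxsxp dsj fjept
Hunk 3: at line 1 remove [nwlhs,dvmzk,cbolc] add [whn,ygnob,bbfr] -> 13 lines: qir whn ygnob bbfr ndq nlqrn qxib yhm axb hlf uxsxp dsj fjept
Hunk 4: at line 4 remove [ndq] add [ada,dpnzj] -> 14 lines: qir whn ygnob bbfr ada dpnzj nlqrn qxib yhm axb hlf uxsxp dsj fjept
Hunk 5: at line 3 remove [bbfr] add [iqd,tafi,oigio] -> 16 lines: qir whn ygnob iqd tafi oigio ada dpnzj nlqrn qxib yhm axb hlf uxsxp dsj fjept
Hunk 6: at line 8 remove [qxib,yhm] add [omt] -> 15 lines: qir whn ygnob iqd tafi oigio ada dpnzj nlqrn omt axb hlf uxsxp dsj fjept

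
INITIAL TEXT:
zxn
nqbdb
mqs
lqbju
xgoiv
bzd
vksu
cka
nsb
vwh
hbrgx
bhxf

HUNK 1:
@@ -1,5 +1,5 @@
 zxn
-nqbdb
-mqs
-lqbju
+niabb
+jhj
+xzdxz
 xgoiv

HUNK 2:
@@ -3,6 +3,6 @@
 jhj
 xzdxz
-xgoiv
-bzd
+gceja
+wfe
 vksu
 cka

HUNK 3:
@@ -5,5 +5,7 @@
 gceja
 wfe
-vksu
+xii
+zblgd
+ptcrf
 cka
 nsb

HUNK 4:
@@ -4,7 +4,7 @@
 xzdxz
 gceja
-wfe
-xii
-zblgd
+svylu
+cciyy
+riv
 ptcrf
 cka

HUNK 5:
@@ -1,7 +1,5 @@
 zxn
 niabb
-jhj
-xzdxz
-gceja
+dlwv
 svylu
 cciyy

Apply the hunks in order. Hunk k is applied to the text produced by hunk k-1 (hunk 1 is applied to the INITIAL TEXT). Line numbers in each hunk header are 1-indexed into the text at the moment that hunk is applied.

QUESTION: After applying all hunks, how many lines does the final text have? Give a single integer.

Hunk 1: at line 1 remove [nqbdb,mqs,lqbju] add [niabb,jhj,xzdxz] -> 12 lines: zxn niabb jhj xzdxz xgoiv bzd vksu cka nsb vwh hbrgx bhxf
Hunk 2: at line 3 remove [xgoiv,bzd] add [gceja,wfe] -> 12 lines: zxn niabb jhj xzdxz gceja wfe vksu cka nsb vwh hbrgx bhxf
Hunk 3: at line 5 remove [vksu] add [xii,zblgd,ptcrf] -> 14 lines: zxn niabb jhj xzdxz gceja wfe xii zblgd ptcrf cka nsb vwh hbrgx bhxf
Hunk 4: at line 4 remove [wfe,xii,zblgd] add [svylu,cciyy,riv] -> 14 lines: zxn niabb jhj xzdxz gceja svylu cciyy riv ptcrf cka nsb vwh hbrgx bhxf
Hunk 5: at line 1 remove [jhj,xzdxz,gceja] add [dlwv] -> 12 lines: zxn niabb dlwv svylu cciyy riv ptcrf cka nsb vwh hbrgx bhxf
Final line count: 12

Answer: 12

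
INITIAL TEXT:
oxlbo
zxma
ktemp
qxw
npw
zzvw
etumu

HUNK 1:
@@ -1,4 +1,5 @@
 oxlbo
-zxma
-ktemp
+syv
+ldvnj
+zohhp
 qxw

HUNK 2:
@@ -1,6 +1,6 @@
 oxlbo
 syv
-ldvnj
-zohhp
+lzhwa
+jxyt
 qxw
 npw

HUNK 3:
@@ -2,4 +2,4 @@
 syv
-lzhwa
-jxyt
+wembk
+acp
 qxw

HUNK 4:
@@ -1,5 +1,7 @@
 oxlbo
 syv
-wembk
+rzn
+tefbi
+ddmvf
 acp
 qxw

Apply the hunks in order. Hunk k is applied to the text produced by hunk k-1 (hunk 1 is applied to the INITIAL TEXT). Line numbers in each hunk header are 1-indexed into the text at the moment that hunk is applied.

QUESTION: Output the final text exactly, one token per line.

Answer: oxlbo
syv
rzn
tefbi
ddmvf
acp
qxw
npw
zzvw
etumu

Derivation:
Hunk 1: at line 1 remove [zxma,ktemp] add [syv,ldvnj,zohhp] -> 8 lines: oxlbo syv ldvnj zohhp qxw npw zzvw etumu
Hunk 2: at line 1 remove [ldvnj,zohhp] add [lzhwa,jxyt] -> 8 lines: oxlbo syv lzhwa jxyt qxw npw zzvw etumu
Hunk 3: at line 2 remove [lzhwa,jxyt] add [wembk,acp] -> 8 lines: oxlbo syv wembk acp qxw npw zzvw etumu
Hunk 4: at line 1 remove [wembk] add [rzn,tefbi,ddmvf] -> 10 lines: oxlbo syv rzn tefbi ddmvf acp qxw npw zzvw etumu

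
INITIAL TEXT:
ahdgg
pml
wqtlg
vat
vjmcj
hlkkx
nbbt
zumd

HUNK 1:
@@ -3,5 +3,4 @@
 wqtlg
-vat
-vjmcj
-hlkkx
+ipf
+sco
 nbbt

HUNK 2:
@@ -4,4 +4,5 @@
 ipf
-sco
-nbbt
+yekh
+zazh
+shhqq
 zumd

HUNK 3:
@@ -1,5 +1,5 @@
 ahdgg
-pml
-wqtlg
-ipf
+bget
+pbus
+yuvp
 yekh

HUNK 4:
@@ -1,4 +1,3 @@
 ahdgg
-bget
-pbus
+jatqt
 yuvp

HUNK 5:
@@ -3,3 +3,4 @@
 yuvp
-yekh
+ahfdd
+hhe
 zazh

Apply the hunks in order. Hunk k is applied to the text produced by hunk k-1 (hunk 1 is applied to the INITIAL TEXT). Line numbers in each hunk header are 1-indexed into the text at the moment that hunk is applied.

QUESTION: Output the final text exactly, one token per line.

Hunk 1: at line 3 remove [vat,vjmcj,hlkkx] add [ipf,sco] -> 7 lines: ahdgg pml wqtlg ipf sco nbbt zumd
Hunk 2: at line 4 remove [sco,nbbt] add [yekh,zazh,shhqq] -> 8 lines: ahdgg pml wqtlg ipf yekh zazh shhqq zumd
Hunk 3: at line 1 remove [pml,wqtlg,ipf] add [bget,pbus,yuvp] -> 8 lines: ahdgg bget pbus yuvp yekh zazh shhqq zumd
Hunk 4: at line 1 remove [bget,pbus] add [jatqt] -> 7 lines: ahdgg jatqt yuvp yekh zazh shhqq zumd
Hunk 5: at line 3 remove [yekh] add [ahfdd,hhe] -> 8 lines: ahdgg jatqt yuvp ahfdd hhe zazh shhqq zumd

Answer: ahdgg
jatqt
yuvp
ahfdd
hhe
zazh
shhqq
zumd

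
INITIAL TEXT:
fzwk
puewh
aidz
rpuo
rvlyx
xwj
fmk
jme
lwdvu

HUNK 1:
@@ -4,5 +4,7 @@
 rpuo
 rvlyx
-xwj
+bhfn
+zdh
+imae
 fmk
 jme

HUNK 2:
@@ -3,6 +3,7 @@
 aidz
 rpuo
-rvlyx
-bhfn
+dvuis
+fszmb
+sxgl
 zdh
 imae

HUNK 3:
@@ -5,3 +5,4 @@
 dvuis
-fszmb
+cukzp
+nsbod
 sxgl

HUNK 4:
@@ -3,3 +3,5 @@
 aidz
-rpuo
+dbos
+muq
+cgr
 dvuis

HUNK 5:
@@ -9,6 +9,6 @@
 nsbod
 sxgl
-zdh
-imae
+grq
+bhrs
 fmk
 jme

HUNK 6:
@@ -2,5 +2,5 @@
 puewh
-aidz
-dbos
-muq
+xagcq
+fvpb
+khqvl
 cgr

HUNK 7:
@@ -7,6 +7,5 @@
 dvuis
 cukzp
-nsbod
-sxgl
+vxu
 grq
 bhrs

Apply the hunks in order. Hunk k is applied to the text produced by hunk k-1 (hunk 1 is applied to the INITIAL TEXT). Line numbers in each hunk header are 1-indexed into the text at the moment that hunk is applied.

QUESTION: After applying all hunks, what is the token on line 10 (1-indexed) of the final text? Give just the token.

Answer: grq

Derivation:
Hunk 1: at line 4 remove [xwj] add [bhfn,zdh,imae] -> 11 lines: fzwk puewh aidz rpuo rvlyx bhfn zdh imae fmk jme lwdvu
Hunk 2: at line 3 remove [rvlyx,bhfn] add [dvuis,fszmb,sxgl] -> 12 lines: fzwk puewh aidz rpuo dvuis fszmb sxgl zdh imae fmk jme lwdvu
Hunk 3: at line 5 remove [fszmb] add [cukzp,nsbod] -> 13 lines: fzwk puewh aidz rpuo dvuis cukzp nsbod sxgl zdh imae fmk jme lwdvu
Hunk 4: at line 3 remove [rpuo] add [dbos,muq,cgr] -> 15 lines: fzwk puewh aidz dbos muq cgr dvuis cukzp nsbod sxgl zdh imae fmk jme lwdvu
Hunk 5: at line 9 remove [zdh,imae] add [grq,bhrs] -> 15 lines: fzwk puewh aidz dbos muq cgr dvuis cukzp nsbod sxgl grq bhrs fmk jme lwdvu
Hunk 6: at line 2 remove [aidz,dbos,muq] add [xagcq,fvpb,khqvl] -> 15 lines: fzwk puewh xagcq fvpb khqvl cgr dvuis cukzp nsbod sxgl grq bhrs fmk jme lwdvu
Hunk 7: at line 7 remove [nsbod,sxgl] add [vxu] -> 14 lines: fzwk puewh xagcq fvpb khqvl cgr dvuis cukzp vxu grq bhrs fmk jme lwdvu
Final line 10: grq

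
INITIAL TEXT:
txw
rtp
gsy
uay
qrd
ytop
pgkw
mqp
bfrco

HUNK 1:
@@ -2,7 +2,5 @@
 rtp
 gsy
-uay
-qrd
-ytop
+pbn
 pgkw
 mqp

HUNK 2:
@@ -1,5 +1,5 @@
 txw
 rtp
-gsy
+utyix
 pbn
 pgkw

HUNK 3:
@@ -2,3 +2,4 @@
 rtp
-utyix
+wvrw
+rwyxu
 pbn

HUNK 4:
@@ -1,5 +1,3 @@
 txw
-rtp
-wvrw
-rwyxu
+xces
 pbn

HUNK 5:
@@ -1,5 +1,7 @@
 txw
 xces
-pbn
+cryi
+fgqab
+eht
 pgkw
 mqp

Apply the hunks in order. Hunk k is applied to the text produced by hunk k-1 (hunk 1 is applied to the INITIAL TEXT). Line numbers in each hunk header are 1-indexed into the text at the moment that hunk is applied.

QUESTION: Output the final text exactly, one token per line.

Answer: txw
xces
cryi
fgqab
eht
pgkw
mqp
bfrco

Derivation:
Hunk 1: at line 2 remove [uay,qrd,ytop] add [pbn] -> 7 lines: txw rtp gsy pbn pgkw mqp bfrco
Hunk 2: at line 1 remove [gsy] add [utyix] -> 7 lines: txw rtp utyix pbn pgkw mqp bfrco
Hunk 3: at line 2 remove [utyix] add [wvrw,rwyxu] -> 8 lines: txw rtp wvrw rwyxu pbn pgkw mqp bfrco
Hunk 4: at line 1 remove [rtp,wvrw,rwyxu] add [xces] -> 6 lines: txw xces pbn pgkw mqp bfrco
Hunk 5: at line 1 remove [pbn] add [cryi,fgqab,eht] -> 8 lines: txw xces cryi fgqab eht pgkw mqp bfrco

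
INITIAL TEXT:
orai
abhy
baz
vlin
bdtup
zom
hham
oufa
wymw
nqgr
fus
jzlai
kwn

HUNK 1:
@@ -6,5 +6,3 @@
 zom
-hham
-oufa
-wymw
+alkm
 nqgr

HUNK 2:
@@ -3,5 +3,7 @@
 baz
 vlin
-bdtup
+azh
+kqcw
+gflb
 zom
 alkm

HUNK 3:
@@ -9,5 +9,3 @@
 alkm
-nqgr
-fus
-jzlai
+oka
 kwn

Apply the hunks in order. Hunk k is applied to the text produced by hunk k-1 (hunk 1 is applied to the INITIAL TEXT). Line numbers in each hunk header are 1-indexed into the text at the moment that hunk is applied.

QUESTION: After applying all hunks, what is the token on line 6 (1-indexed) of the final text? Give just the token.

Hunk 1: at line 6 remove [hham,oufa,wymw] add [alkm] -> 11 lines: orai abhy baz vlin bdtup zom alkm nqgr fus jzlai kwn
Hunk 2: at line 3 remove [bdtup] add [azh,kqcw,gflb] -> 13 lines: orai abhy baz vlin azh kqcw gflb zom alkm nqgr fus jzlai kwn
Hunk 3: at line 9 remove [nqgr,fus,jzlai] add [oka] -> 11 lines: orai abhy baz vlin azh kqcw gflb zom alkm oka kwn
Final line 6: kqcw

Answer: kqcw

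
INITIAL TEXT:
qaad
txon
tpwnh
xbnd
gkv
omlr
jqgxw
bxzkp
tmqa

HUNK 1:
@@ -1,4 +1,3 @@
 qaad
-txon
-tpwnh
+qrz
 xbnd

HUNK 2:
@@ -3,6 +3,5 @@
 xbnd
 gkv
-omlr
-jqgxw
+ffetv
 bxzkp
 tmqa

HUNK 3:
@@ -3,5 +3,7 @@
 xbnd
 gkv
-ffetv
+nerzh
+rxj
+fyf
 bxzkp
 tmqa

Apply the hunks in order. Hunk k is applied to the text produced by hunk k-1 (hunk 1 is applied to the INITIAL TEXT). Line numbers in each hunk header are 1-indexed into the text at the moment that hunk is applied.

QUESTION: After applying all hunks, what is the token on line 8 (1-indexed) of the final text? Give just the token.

Hunk 1: at line 1 remove [txon,tpwnh] add [qrz] -> 8 lines: qaad qrz xbnd gkv omlr jqgxw bxzkp tmqa
Hunk 2: at line 3 remove [omlr,jqgxw] add [ffetv] -> 7 lines: qaad qrz xbnd gkv ffetv bxzkp tmqa
Hunk 3: at line 3 remove [ffetv] add [nerzh,rxj,fyf] -> 9 lines: qaad qrz xbnd gkv nerzh rxj fyf bxzkp tmqa
Final line 8: bxzkp

Answer: bxzkp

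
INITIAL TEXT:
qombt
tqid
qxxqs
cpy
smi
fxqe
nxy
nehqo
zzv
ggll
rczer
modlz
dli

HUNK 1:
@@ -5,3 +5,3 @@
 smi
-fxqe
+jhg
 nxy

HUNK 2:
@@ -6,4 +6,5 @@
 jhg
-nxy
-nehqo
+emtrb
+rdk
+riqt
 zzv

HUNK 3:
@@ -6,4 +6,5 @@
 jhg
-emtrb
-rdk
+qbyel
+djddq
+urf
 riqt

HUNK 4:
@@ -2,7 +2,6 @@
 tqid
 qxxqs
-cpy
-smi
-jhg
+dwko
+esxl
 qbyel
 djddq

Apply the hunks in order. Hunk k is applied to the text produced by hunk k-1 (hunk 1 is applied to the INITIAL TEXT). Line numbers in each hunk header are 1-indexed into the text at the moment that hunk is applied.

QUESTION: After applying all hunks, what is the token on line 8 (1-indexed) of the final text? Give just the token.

Hunk 1: at line 5 remove [fxqe] add [jhg] -> 13 lines: qombt tqid qxxqs cpy smi jhg nxy nehqo zzv ggll rczer modlz dli
Hunk 2: at line 6 remove [nxy,nehqo] add [emtrb,rdk,riqt] -> 14 lines: qombt tqid qxxqs cpy smi jhg emtrb rdk riqt zzv ggll rczer modlz dli
Hunk 3: at line 6 remove [emtrb,rdk] add [qbyel,djddq,urf] -> 15 lines: qombt tqid qxxqs cpy smi jhg qbyel djddq urf riqt zzv ggll rczer modlz dli
Hunk 4: at line 2 remove [cpy,smi,jhg] add [dwko,esxl] -> 14 lines: qombt tqid qxxqs dwko esxl qbyel djddq urf riqt zzv ggll rczer modlz dli
Final line 8: urf

Answer: urf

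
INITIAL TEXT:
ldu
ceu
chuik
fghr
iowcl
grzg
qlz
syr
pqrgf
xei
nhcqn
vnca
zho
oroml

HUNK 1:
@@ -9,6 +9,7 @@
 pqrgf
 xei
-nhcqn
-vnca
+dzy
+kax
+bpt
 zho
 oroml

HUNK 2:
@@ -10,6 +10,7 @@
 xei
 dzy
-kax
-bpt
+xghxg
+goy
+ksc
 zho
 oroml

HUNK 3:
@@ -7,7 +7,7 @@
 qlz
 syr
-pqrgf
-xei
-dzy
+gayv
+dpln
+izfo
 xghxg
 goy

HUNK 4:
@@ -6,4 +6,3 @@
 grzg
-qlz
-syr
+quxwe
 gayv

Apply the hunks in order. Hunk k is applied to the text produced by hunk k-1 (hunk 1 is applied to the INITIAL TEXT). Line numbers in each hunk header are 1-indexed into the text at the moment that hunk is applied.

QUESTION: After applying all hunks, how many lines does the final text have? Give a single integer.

Hunk 1: at line 9 remove [nhcqn,vnca] add [dzy,kax,bpt] -> 15 lines: ldu ceu chuik fghr iowcl grzg qlz syr pqrgf xei dzy kax bpt zho oroml
Hunk 2: at line 10 remove [kax,bpt] add [xghxg,goy,ksc] -> 16 lines: ldu ceu chuik fghr iowcl grzg qlz syr pqrgf xei dzy xghxg goy ksc zho oroml
Hunk 3: at line 7 remove [pqrgf,xei,dzy] add [gayv,dpln,izfo] -> 16 lines: ldu ceu chuik fghr iowcl grzg qlz syr gayv dpln izfo xghxg goy ksc zho oroml
Hunk 4: at line 6 remove [qlz,syr] add [quxwe] -> 15 lines: ldu ceu chuik fghr iowcl grzg quxwe gayv dpln izfo xghxg goy ksc zho oroml
Final line count: 15

Answer: 15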